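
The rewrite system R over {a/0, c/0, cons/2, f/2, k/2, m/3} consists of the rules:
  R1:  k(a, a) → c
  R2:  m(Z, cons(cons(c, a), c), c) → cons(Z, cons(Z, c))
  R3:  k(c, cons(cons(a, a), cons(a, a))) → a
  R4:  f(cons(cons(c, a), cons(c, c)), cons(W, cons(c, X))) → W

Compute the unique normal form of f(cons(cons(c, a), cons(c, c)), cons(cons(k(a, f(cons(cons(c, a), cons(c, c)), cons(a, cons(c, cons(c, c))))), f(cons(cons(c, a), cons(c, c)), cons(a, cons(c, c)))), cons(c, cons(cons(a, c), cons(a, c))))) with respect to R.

1. f(cons(cons(c, a), cons(c, c)), cons(cons(k(a, f(cons(cons(c, a), cons(c, c)), cons(a, cons(c, cons(c, c))))), f(cons(cons(c, a), cons(c, c)), cons(a, cons(c, c)))), cons(c, cons(cons(a, c), cons(a, c)))))  →  cons(k(a, f(cons(cons(c, a), cons(c, c)), cons(a, cons(c, cons(c, c))))), f(cons(cons(c, a), cons(c, c)), cons(a, cons(c, c))))   [R4 at ε]
2. cons(k(a, f(cons(cons(c, a), cons(c, c)), cons(a, cons(c, cons(c, c))))), f(cons(cons(c, a), cons(c, c)), cons(a, cons(c, c))))  →  cons(k(a, a), f(cons(cons(c, a), cons(c, c)), cons(a, cons(c, c))))   [R4 at 1.2]
3. cons(k(a, a), f(cons(cons(c, a), cons(c, c)), cons(a, cons(c, c))))  →  cons(c, f(cons(cons(c, a), cons(c, c)), cons(a, cons(c, c))))   [R1 at 1]
4. cons(c, f(cons(cons(c, a), cons(c, c)), cons(a, cons(c, c))))  →  cons(c, a)   [R4 at 2]

cons(c, a)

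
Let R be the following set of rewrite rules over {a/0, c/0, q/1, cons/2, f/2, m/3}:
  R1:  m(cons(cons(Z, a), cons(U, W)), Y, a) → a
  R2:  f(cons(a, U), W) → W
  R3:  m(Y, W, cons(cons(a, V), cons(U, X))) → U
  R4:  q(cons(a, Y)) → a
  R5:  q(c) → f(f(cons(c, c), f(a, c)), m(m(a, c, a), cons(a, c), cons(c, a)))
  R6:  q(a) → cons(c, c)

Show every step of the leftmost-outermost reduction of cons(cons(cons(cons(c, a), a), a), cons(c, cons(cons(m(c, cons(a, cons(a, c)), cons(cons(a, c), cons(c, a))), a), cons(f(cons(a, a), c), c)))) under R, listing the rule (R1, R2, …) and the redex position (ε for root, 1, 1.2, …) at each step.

1. cons(cons(cons(cons(c, a), a), a), cons(c, cons(cons(m(c, cons(a, cons(a, c)), cons(cons(a, c), cons(c, a))), a), cons(f(cons(a, a), c), c))))  →  cons(cons(cons(cons(c, a), a), a), cons(c, cons(cons(c, a), cons(f(cons(a, a), c), c))))   [R3 at 2.2.1.1]
2. cons(cons(cons(cons(c, a), a), a), cons(c, cons(cons(c, a), cons(f(cons(a, a), c), c))))  →  cons(cons(cons(cons(c, a), a), a), cons(c, cons(cons(c, a), cons(c, c))))   [R2 at 2.2.2.1]

cons(cons(cons(cons(c, a), a), a), cons(c, cons(cons(c, a), cons(c, c))))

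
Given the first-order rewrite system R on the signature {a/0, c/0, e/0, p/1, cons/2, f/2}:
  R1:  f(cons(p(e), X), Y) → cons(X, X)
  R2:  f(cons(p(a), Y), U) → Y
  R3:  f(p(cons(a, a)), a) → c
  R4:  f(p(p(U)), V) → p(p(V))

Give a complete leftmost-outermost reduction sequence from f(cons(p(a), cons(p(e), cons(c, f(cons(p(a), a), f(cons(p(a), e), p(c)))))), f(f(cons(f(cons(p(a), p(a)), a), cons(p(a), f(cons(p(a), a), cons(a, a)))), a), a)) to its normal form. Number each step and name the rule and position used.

1. f(cons(p(a), cons(p(e), cons(c, f(cons(p(a), a), f(cons(p(a), e), p(c)))))), f(f(cons(f(cons(p(a), p(a)), a), cons(p(a), f(cons(p(a), a), cons(a, a)))), a), a))  →  cons(p(e), cons(c, f(cons(p(a), a), f(cons(p(a), e), p(c)))))   [R2 at ε]
2. cons(p(e), cons(c, f(cons(p(a), a), f(cons(p(a), e), p(c)))))  →  cons(p(e), cons(c, a))   [R2 at 2.2]

cons(p(e), cons(c, a))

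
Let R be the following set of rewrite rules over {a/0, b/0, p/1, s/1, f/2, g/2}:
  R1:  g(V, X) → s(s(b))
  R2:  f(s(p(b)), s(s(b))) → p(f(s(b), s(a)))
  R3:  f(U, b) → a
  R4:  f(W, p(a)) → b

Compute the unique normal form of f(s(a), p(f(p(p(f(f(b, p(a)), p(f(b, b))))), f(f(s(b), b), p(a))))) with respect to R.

1. f(s(a), p(f(p(p(f(f(b, p(a)), p(f(b, b))))), f(f(s(b), b), p(a)))))  →  f(s(a), p(f(p(p(f(b, p(f(b, b))))), f(f(s(b), b), p(a)))))   [R4 at 2.1.1.1.1.1]
2. f(s(a), p(f(p(p(f(b, p(f(b, b))))), f(f(s(b), b), p(a)))))  →  f(s(a), p(f(p(p(f(b, p(a)))), f(f(s(b), b), p(a)))))   [R3 at 2.1.1.1.1.2.1]
3. f(s(a), p(f(p(p(f(b, p(a)))), f(f(s(b), b), p(a)))))  →  f(s(a), p(f(p(p(b)), f(f(s(b), b), p(a)))))   [R4 at 2.1.1.1.1]
4. f(s(a), p(f(p(p(b)), f(f(s(b), b), p(a)))))  →  f(s(a), p(f(p(p(b)), b)))   [R4 at 2.1.2]
5. f(s(a), p(f(p(p(b)), b)))  →  f(s(a), p(a))   [R3 at 2.1]
6. f(s(a), p(a))  →  b   [R4 at ε]

b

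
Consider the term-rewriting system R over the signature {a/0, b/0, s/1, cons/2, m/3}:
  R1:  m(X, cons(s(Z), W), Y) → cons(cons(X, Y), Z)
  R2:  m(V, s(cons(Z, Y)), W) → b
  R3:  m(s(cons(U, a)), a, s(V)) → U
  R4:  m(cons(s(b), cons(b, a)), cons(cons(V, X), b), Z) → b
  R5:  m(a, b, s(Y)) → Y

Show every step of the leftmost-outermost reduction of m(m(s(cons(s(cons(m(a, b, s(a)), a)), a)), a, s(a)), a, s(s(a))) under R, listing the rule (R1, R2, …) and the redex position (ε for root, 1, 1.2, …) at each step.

1. m(m(s(cons(s(cons(m(a, b, s(a)), a)), a)), a, s(a)), a, s(s(a)))  →  m(s(cons(m(a, b, s(a)), a)), a, s(s(a)))   [R3 at 1]
2. m(s(cons(m(a, b, s(a)), a)), a, s(s(a)))  →  m(a, b, s(a))   [R3 at ε]
3. m(a, b, s(a))  →  a   [R5 at ε]

a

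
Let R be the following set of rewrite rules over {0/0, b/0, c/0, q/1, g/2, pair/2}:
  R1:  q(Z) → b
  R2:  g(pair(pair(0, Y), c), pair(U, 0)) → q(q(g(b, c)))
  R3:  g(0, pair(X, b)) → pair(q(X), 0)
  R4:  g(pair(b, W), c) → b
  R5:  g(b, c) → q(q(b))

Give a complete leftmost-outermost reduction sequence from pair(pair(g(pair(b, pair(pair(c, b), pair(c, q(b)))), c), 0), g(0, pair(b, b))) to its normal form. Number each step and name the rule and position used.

pair(pair(b, 0), pair(b, 0))

1. pair(pair(g(pair(b, pair(pair(c, b), pair(c, q(b)))), c), 0), g(0, pair(b, b)))  →  pair(pair(b, 0), g(0, pair(b, b)))   [R4 at 1.1]
2. pair(pair(b, 0), g(0, pair(b, b)))  →  pair(pair(b, 0), pair(q(b), 0))   [R3 at 2]
3. pair(pair(b, 0), pair(q(b), 0))  →  pair(pair(b, 0), pair(b, 0))   [R1 at 2.1]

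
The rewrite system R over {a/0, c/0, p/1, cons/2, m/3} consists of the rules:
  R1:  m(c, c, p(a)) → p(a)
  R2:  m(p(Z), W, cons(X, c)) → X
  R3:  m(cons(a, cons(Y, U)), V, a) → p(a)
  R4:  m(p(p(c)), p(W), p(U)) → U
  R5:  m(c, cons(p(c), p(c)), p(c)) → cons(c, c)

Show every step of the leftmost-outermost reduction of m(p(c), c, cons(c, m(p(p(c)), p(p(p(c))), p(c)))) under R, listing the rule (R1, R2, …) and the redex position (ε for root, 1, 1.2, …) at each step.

1. m(p(c), c, cons(c, m(p(p(c)), p(p(p(c))), p(c))))  →  m(p(c), c, cons(c, c))   [R4 at 3.2]
2. m(p(c), c, cons(c, c))  →  c   [R2 at ε]

c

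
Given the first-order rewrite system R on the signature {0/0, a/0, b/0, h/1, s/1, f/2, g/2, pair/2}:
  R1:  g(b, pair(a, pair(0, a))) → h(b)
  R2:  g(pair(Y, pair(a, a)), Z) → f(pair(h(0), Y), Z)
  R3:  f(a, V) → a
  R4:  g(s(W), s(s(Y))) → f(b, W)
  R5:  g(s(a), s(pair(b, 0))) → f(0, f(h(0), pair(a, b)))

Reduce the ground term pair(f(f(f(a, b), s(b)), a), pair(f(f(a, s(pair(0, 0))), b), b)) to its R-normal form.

pair(a, pair(a, b))

1. pair(f(f(f(a, b), s(b)), a), pair(f(f(a, s(pair(0, 0))), b), b))  →  pair(f(f(a, s(b)), a), pair(f(f(a, s(pair(0, 0))), b), b))   [R3 at 1.1.1]
2. pair(f(f(a, s(b)), a), pair(f(f(a, s(pair(0, 0))), b), b))  →  pair(f(a, a), pair(f(f(a, s(pair(0, 0))), b), b))   [R3 at 1.1]
3. pair(f(a, a), pair(f(f(a, s(pair(0, 0))), b), b))  →  pair(a, pair(f(f(a, s(pair(0, 0))), b), b))   [R3 at 1]
4. pair(a, pair(f(f(a, s(pair(0, 0))), b), b))  →  pair(a, pair(f(a, b), b))   [R3 at 2.1.1]
5. pair(a, pair(f(a, b), b))  →  pair(a, pair(a, b))   [R3 at 2.1]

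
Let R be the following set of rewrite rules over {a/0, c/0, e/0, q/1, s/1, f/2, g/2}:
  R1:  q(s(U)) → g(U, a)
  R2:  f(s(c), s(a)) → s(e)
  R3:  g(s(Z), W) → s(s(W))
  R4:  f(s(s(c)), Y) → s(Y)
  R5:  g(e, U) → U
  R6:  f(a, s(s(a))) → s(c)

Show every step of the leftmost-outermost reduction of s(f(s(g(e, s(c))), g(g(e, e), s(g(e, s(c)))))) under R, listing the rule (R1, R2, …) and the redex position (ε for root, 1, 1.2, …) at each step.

s(s(s(s(c))))

1. s(f(s(g(e, s(c))), g(g(e, e), s(g(e, s(c))))))  →  s(f(s(s(c)), g(g(e, e), s(g(e, s(c))))))   [R5 at 1.1.1]
2. s(f(s(s(c)), g(g(e, e), s(g(e, s(c))))))  →  s(s(g(g(e, e), s(g(e, s(c))))))   [R4 at 1]
3. s(s(g(g(e, e), s(g(e, s(c))))))  →  s(s(g(e, s(g(e, s(c))))))   [R5 at 1.1.1]
4. s(s(g(e, s(g(e, s(c))))))  →  s(s(s(g(e, s(c)))))   [R5 at 1.1]
5. s(s(s(g(e, s(c)))))  →  s(s(s(s(c))))   [R5 at 1.1.1]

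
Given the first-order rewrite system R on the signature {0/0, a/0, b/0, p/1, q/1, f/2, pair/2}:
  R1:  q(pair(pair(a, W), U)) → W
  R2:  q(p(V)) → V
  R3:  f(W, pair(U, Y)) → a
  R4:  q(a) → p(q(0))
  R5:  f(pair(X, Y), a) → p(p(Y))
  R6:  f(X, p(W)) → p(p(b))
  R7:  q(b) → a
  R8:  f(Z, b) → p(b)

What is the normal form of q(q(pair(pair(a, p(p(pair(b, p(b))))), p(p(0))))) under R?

1. q(q(pair(pair(a, p(p(pair(b, p(b))))), p(p(0)))))  →  q(p(p(pair(b, p(b)))))   [R1 at 1]
2. q(p(p(pair(b, p(b)))))  →  p(pair(b, p(b)))   [R2 at ε]

p(pair(b, p(b)))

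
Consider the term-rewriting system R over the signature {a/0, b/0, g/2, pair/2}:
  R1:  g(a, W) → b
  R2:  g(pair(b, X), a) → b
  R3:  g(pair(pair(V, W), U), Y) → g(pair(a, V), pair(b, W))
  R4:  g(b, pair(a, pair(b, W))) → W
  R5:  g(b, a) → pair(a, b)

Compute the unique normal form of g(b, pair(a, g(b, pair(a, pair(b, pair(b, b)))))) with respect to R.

b

1. g(b, pair(a, g(b, pair(a, pair(b, pair(b, b))))))  →  g(b, pair(a, pair(b, b)))   [R4 at 2.2]
2. g(b, pair(a, pair(b, b)))  →  b   [R4 at ε]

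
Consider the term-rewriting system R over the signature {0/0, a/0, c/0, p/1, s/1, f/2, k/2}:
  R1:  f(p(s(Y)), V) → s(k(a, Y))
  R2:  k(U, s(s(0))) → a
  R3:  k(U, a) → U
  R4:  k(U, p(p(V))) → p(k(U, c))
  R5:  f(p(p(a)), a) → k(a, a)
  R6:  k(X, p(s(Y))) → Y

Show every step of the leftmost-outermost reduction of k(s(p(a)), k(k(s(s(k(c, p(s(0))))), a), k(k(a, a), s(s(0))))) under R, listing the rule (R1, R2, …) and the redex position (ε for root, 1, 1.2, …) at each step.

a

1. k(s(p(a)), k(k(s(s(k(c, p(s(0))))), a), k(k(a, a), s(s(0)))))  →  k(s(p(a)), k(s(s(k(c, p(s(0))))), k(k(a, a), s(s(0)))))   [R3 at 2.1]
2. k(s(p(a)), k(s(s(k(c, p(s(0))))), k(k(a, a), s(s(0)))))  →  k(s(p(a)), k(s(s(0)), k(k(a, a), s(s(0)))))   [R6 at 2.1.1.1]
3. k(s(p(a)), k(s(s(0)), k(k(a, a), s(s(0)))))  →  k(s(p(a)), k(s(s(0)), a))   [R2 at 2.2]
4. k(s(p(a)), k(s(s(0)), a))  →  k(s(p(a)), s(s(0)))   [R3 at 2]
5. k(s(p(a)), s(s(0)))  →  a   [R2 at ε]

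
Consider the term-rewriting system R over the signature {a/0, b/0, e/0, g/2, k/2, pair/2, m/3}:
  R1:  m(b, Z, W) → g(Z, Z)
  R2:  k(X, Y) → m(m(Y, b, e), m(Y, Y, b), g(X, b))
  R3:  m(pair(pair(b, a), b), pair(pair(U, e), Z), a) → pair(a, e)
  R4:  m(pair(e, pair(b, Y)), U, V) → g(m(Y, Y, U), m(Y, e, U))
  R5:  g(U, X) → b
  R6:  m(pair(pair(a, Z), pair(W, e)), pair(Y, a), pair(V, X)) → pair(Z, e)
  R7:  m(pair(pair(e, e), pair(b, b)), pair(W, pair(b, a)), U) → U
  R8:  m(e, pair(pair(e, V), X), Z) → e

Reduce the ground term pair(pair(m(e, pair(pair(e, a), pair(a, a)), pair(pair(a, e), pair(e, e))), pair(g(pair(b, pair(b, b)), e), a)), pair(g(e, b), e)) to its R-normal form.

pair(pair(e, pair(b, a)), pair(b, e))

1. pair(pair(m(e, pair(pair(e, a), pair(a, a)), pair(pair(a, e), pair(e, e))), pair(g(pair(b, pair(b, b)), e), a)), pair(g(e, b), e))  →  pair(pair(e, pair(g(pair(b, pair(b, b)), e), a)), pair(g(e, b), e))   [R8 at 1.1]
2. pair(pair(e, pair(g(pair(b, pair(b, b)), e), a)), pair(g(e, b), e))  →  pair(pair(e, pair(b, a)), pair(g(e, b), e))   [R5 at 1.2.1]
3. pair(pair(e, pair(b, a)), pair(g(e, b), e))  →  pair(pair(e, pair(b, a)), pair(b, e))   [R5 at 2.1]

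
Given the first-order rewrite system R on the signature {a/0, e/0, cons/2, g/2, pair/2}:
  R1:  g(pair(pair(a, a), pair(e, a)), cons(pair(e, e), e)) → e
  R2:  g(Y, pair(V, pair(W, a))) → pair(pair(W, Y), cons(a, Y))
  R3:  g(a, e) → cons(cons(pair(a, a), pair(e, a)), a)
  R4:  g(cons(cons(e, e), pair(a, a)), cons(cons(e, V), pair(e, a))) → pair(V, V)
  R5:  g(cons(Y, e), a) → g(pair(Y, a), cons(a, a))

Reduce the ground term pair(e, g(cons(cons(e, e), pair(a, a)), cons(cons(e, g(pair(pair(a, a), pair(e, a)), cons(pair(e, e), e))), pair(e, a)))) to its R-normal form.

1. pair(e, g(cons(cons(e, e), pair(a, a)), cons(cons(e, g(pair(pair(a, a), pair(e, a)), cons(pair(e, e), e))), pair(e, a))))  →  pair(e, pair(g(pair(pair(a, a), pair(e, a)), cons(pair(e, e), e)), g(pair(pair(a, a), pair(e, a)), cons(pair(e, e), e))))   [R4 at 2]
2. pair(e, pair(g(pair(pair(a, a), pair(e, a)), cons(pair(e, e), e)), g(pair(pair(a, a), pair(e, a)), cons(pair(e, e), e))))  →  pair(e, pair(e, g(pair(pair(a, a), pair(e, a)), cons(pair(e, e), e))))   [R1 at 2.1]
3. pair(e, pair(e, g(pair(pair(a, a), pair(e, a)), cons(pair(e, e), e))))  →  pair(e, pair(e, e))   [R1 at 2.2]

pair(e, pair(e, e))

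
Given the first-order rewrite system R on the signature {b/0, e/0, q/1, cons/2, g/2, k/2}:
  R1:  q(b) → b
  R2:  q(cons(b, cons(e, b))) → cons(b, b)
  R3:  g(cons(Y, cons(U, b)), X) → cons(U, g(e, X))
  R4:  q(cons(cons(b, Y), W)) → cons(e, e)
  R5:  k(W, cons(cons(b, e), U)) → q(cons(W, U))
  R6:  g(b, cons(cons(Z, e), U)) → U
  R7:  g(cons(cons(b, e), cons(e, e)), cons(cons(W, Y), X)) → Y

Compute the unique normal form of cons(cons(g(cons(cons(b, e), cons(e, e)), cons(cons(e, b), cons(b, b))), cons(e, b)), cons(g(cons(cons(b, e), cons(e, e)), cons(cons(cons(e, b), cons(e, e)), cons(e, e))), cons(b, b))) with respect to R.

cons(cons(b, cons(e, b)), cons(cons(e, e), cons(b, b)))

1. cons(cons(g(cons(cons(b, e), cons(e, e)), cons(cons(e, b), cons(b, b))), cons(e, b)), cons(g(cons(cons(b, e), cons(e, e)), cons(cons(cons(e, b), cons(e, e)), cons(e, e))), cons(b, b)))  →  cons(cons(b, cons(e, b)), cons(g(cons(cons(b, e), cons(e, e)), cons(cons(cons(e, b), cons(e, e)), cons(e, e))), cons(b, b)))   [R7 at 1.1]
2. cons(cons(b, cons(e, b)), cons(g(cons(cons(b, e), cons(e, e)), cons(cons(cons(e, b), cons(e, e)), cons(e, e))), cons(b, b)))  →  cons(cons(b, cons(e, b)), cons(cons(e, e), cons(b, b)))   [R7 at 2.1]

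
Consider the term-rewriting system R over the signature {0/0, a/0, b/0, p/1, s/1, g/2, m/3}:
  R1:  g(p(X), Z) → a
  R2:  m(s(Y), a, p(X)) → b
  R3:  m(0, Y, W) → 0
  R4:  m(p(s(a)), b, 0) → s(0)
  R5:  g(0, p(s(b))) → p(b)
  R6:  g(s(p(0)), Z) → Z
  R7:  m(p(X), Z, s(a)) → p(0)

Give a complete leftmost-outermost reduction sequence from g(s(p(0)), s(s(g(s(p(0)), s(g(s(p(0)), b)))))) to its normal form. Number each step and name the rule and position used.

s(s(s(b)))

1. g(s(p(0)), s(s(g(s(p(0)), s(g(s(p(0)), b))))))  →  s(s(g(s(p(0)), s(g(s(p(0)), b)))))   [R6 at ε]
2. s(s(g(s(p(0)), s(g(s(p(0)), b)))))  →  s(s(s(g(s(p(0)), b))))   [R6 at 1.1]
3. s(s(s(g(s(p(0)), b))))  →  s(s(s(b)))   [R6 at 1.1.1]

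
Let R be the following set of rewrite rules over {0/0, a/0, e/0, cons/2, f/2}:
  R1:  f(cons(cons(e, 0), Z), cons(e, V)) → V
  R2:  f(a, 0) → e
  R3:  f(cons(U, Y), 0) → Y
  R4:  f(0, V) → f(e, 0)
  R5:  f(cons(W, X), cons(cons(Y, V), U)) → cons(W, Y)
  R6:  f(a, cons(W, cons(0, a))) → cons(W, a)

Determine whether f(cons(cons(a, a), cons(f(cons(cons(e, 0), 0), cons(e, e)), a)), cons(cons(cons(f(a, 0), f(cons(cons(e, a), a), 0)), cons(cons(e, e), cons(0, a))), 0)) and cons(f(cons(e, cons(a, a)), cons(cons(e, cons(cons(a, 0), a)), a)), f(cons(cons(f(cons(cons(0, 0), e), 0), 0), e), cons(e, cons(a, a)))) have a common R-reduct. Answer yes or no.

no — NF(t₁) = cons(cons(a, a), cons(e, a)), NF(t₂) = cons(cons(e, e), cons(a, a))

Reduce t₁ = f(cons(cons(a, a), cons(f(cons(cons(e, 0), 0), cons(e, e)), a)), cons(cons(cons(f(a, 0), f(cons(cons(e, a), a), 0)), cons(cons(e, e), cons(0, a))), 0)):
1. f(cons(cons(a, a), cons(f(cons(cons(e, 0), 0), cons(e, e)), a)), cons(cons(cons(f(a, 0), f(cons(cons(e, a), a), 0)), cons(cons(e, e), cons(0, a))), 0))  →  cons(cons(a, a), cons(f(a, 0), f(cons(cons(e, a), a), 0)))   [R5 at ε]
2. cons(cons(a, a), cons(f(a, 0), f(cons(cons(e, a), a), 0)))  →  cons(cons(a, a), cons(e, f(cons(cons(e, a), a), 0)))   [R2 at 2.1]
3. cons(cons(a, a), cons(e, f(cons(cons(e, a), a), 0)))  →  cons(cons(a, a), cons(e, a))   [R3 at 2.2]

Reduce t₂ = cons(f(cons(e, cons(a, a)), cons(cons(e, cons(cons(a, 0), a)), a)), f(cons(cons(f(cons(cons(0, 0), e), 0), 0), e), cons(e, cons(a, a)))):
1. cons(f(cons(e, cons(a, a)), cons(cons(e, cons(cons(a, 0), a)), a)), f(cons(cons(f(cons(cons(0, 0), e), 0), 0), e), cons(e, cons(a, a))))  →  cons(cons(e, e), f(cons(cons(f(cons(cons(0, 0), e), 0), 0), e), cons(e, cons(a, a))))   [R5 at 1]
2. cons(cons(e, e), f(cons(cons(f(cons(cons(0, 0), e), 0), 0), e), cons(e, cons(a, a))))  →  cons(cons(e, e), f(cons(cons(e, 0), e), cons(e, cons(a, a))))   [R3 at 2.1.1.1]
3. cons(cons(e, e), f(cons(cons(e, 0), e), cons(e, cons(a, a))))  →  cons(cons(e, e), cons(a, a))   [R1 at 2]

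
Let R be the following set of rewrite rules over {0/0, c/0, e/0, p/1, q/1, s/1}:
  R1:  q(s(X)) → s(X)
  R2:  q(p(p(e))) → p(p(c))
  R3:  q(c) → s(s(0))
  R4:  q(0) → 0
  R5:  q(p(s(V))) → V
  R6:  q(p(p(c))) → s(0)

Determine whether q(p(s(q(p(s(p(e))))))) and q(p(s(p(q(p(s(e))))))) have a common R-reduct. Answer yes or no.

yes — NF(t₁) = p(e), NF(t₂) = p(e)

Reduce t₁ = q(p(s(q(p(s(p(e))))))):
1. q(p(s(q(p(s(p(e)))))))  →  q(p(s(p(e))))   [R5 at ε]
2. q(p(s(p(e))))  →  p(e)   [R5 at ε]

Reduce t₂ = q(p(s(p(q(p(s(e))))))):
1. q(p(s(p(q(p(s(e)))))))  →  p(q(p(s(e))))   [R5 at ε]
2. p(q(p(s(e))))  →  p(e)   [R5 at 1]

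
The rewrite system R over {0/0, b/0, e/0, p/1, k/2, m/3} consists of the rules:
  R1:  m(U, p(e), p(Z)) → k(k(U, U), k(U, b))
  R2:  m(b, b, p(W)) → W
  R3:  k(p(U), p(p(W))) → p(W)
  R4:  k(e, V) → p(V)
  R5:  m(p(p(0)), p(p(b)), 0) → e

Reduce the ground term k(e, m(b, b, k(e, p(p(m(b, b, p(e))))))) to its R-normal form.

1. k(e, m(b, b, k(e, p(p(m(b, b, p(e)))))))  →  p(m(b, b, k(e, p(p(m(b, b, p(e)))))))   [R4 at ε]
2. p(m(b, b, k(e, p(p(m(b, b, p(e)))))))  →  p(m(b, b, p(p(p(m(b, b, p(e)))))))   [R4 at 1.3]
3. p(m(b, b, p(p(p(m(b, b, p(e)))))))  →  p(p(p(m(b, b, p(e)))))   [R2 at 1]
4. p(p(p(m(b, b, p(e)))))  →  p(p(p(e)))   [R2 at 1.1.1]

p(p(p(e)))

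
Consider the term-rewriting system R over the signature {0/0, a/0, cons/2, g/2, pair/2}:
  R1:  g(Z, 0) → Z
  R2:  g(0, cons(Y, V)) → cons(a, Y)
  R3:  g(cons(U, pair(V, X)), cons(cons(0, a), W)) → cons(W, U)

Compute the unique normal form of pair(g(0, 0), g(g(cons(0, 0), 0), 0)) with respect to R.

pair(0, cons(0, 0))

1. pair(g(0, 0), g(g(cons(0, 0), 0), 0))  →  pair(0, g(g(cons(0, 0), 0), 0))   [R1 at 1]
2. pair(0, g(g(cons(0, 0), 0), 0))  →  pair(0, g(cons(0, 0), 0))   [R1 at 2]
3. pair(0, g(cons(0, 0), 0))  →  pair(0, cons(0, 0))   [R1 at 2]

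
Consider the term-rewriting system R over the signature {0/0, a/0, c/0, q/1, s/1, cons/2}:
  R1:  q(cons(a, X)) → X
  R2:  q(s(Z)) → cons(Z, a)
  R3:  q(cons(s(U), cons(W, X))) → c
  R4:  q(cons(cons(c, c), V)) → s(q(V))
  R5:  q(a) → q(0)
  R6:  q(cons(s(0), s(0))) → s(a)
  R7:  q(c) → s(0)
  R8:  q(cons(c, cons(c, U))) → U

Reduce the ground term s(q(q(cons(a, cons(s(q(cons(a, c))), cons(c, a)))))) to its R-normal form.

1. s(q(q(cons(a, cons(s(q(cons(a, c))), cons(c, a))))))  →  s(q(cons(s(q(cons(a, c))), cons(c, a))))   [R1 at 1.1]
2. s(q(cons(s(q(cons(a, c))), cons(c, a))))  →  s(c)   [R3 at 1]

s(c)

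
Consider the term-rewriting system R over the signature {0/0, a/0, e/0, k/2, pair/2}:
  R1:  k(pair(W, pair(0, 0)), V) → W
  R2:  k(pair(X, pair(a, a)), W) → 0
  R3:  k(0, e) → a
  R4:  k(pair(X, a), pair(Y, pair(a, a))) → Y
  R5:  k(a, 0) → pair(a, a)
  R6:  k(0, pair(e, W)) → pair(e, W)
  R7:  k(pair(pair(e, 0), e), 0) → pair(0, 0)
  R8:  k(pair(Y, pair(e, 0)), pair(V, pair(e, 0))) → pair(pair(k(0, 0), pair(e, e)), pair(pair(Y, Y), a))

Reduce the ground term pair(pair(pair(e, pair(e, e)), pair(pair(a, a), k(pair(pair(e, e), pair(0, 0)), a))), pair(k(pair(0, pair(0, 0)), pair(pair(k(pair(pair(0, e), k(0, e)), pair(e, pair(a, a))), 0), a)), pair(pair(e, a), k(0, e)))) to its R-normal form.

1. pair(pair(pair(e, pair(e, e)), pair(pair(a, a), k(pair(pair(e, e), pair(0, 0)), a))), pair(k(pair(0, pair(0, 0)), pair(pair(k(pair(pair(0, e), k(0, e)), pair(e, pair(a, a))), 0), a)), pair(pair(e, a), k(0, e))))  →  pair(pair(pair(e, pair(e, e)), pair(pair(a, a), pair(e, e))), pair(k(pair(0, pair(0, 0)), pair(pair(k(pair(pair(0, e), k(0, e)), pair(e, pair(a, a))), 0), a)), pair(pair(e, a), k(0, e))))   [R1 at 1.2.2]
2. pair(pair(pair(e, pair(e, e)), pair(pair(a, a), pair(e, e))), pair(k(pair(0, pair(0, 0)), pair(pair(k(pair(pair(0, e), k(0, e)), pair(e, pair(a, a))), 0), a)), pair(pair(e, a), k(0, e))))  →  pair(pair(pair(e, pair(e, e)), pair(pair(a, a), pair(e, e))), pair(0, pair(pair(e, a), k(0, e))))   [R1 at 2.1]
3. pair(pair(pair(e, pair(e, e)), pair(pair(a, a), pair(e, e))), pair(0, pair(pair(e, a), k(0, e))))  →  pair(pair(pair(e, pair(e, e)), pair(pair(a, a), pair(e, e))), pair(0, pair(pair(e, a), a)))   [R3 at 2.2.2]

pair(pair(pair(e, pair(e, e)), pair(pair(a, a), pair(e, e))), pair(0, pair(pair(e, a), a)))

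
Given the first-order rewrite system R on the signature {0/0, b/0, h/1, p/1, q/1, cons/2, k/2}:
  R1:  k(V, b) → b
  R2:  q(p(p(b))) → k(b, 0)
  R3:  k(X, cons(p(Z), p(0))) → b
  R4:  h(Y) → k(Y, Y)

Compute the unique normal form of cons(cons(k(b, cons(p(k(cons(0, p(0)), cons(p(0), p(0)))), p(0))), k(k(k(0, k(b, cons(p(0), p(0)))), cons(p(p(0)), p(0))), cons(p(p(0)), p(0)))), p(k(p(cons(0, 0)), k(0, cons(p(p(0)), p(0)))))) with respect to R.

cons(cons(b, b), p(b))

1. cons(cons(k(b, cons(p(k(cons(0, p(0)), cons(p(0), p(0)))), p(0))), k(k(k(0, k(b, cons(p(0), p(0)))), cons(p(p(0)), p(0))), cons(p(p(0)), p(0)))), p(k(p(cons(0, 0)), k(0, cons(p(p(0)), p(0))))))  →  cons(cons(b, k(k(k(0, k(b, cons(p(0), p(0)))), cons(p(p(0)), p(0))), cons(p(p(0)), p(0)))), p(k(p(cons(0, 0)), k(0, cons(p(p(0)), p(0))))))   [R3 at 1.1]
2. cons(cons(b, k(k(k(0, k(b, cons(p(0), p(0)))), cons(p(p(0)), p(0))), cons(p(p(0)), p(0)))), p(k(p(cons(0, 0)), k(0, cons(p(p(0)), p(0))))))  →  cons(cons(b, b), p(k(p(cons(0, 0)), k(0, cons(p(p(0)), p(0))))))   [R3 at 1.2]
3. cons(cons(b, b), p(k(p(cons(0, 0)), k(0, cons(p(p(0)), p(0))))))  →  cons(cons(b, b), p(k(p(cons(0, 0)), b)))   [R3 at 2.1.2]
4. cons(cons(b, b), p(k(p(cons(0, 0)), b)))  →  cons(cons(b, b), p(b))   [R1 at 2.1]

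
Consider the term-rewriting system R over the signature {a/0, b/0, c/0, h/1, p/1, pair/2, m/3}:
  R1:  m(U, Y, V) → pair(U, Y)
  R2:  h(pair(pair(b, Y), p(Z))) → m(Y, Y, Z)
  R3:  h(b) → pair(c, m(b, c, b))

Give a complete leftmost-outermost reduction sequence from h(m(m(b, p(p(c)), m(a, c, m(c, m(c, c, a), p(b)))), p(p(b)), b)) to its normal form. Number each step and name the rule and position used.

1. h(m(m(b, p(p(c)), m(a, c, m(c, m(c, c, a), p(b)))), p(p(b)), b))  →  h(pair(m(b, p(p(c)), m(a, c, m(c, m(c, c, a), p(b)))), p(p(b))))   [R1 at 1]
2. h(pair(m(b, p(p(c)), m(a, c, m(c, m(c, c, a), p(b)))), p(p(b))))  →  h(pair(pair(b, p(p(c))), p(p(b))))   [R1 at 1.1]
3. h(pair(pair(b, p(p(c))), p(p(b))))  →  m(p(p(c)), p(p(c)), p(b))   [R2 at ε]
4. m(p(p(c)), p(p(c)), p(b))  →  pair(p(p(c)), p(p(c)))   [R1 at ε]

pair(p(p(c)), p(p(c)))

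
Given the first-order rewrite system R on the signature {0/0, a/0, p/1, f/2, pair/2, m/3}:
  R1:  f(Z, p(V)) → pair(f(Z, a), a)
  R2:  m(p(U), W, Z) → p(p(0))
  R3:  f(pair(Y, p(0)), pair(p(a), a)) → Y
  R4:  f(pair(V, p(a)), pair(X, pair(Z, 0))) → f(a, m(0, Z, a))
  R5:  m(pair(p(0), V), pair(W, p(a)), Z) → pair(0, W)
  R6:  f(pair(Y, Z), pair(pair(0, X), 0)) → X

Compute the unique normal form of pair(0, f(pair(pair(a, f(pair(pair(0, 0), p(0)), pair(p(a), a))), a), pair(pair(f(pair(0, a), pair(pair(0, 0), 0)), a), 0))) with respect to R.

1. pair(0, f(pair(pair(a, f(pair(pair(0, 0), p(0)), pair(p(a), a))), a), pair(pair(f(pair(0, a), pair(pair(0, 0), 0)), a), 0)))  →  pair(0, f(pair(pair(a, pair(0, 0)), a), pair(pair(f(pair(0, a), pair(pair(0, 0), 0)), a), 0)))   [R3 at 2.1.1.2]
2. pair(0, f(pair(pair(a, pair(0, 0)), a), pair(pair(f(pair(0, a), pair(pair(0, 0), 0)), a), 0)))  →  pair(0, f(pair(pair(a, pair(0, 0)), a), pair(pair(0, a), 0)))   [R6 at 2.2.1.1]
3. pair(0, f(pair(pair(a, pair(0, 0)), a), pair(pair(0, a), 0)))  →  pair(0, a)   [R6 at 2]

pair(0, a)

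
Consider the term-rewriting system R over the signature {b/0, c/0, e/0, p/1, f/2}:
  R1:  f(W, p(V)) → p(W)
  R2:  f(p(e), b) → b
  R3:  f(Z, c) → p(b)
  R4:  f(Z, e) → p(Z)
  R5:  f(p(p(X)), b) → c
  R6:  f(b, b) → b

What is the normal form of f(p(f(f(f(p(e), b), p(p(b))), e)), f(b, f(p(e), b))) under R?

1. f(p(f(f(f(p(e), b), p(p(b))), e)), f(b, f(p(e), b)))  →  f(p(p(f(f(p(e), b), p(p(b))))), f(b, f(p(e), b)))   [R4 at 1.1]
2. f(p(p(f(f(p(e), b), p(p(b))))), f(b, f(p(e), b)))  →  f(p(p(p(f(p(e), b)))), f(b, f(p(e), b)))   [R1 at 1.1.1]
3. f(p(p(p(f(p(e), b)))), f(b, f(p(e), b)))  →  f(p(p(p(b))), f(b, f(p(e), b)))   [R2 at 1.1.1.1]
4. f(p(p(p(b))), f(b, f(p(e), b)))  →  f(p(p(p(b))), f(b, b))   [R2 at 2.2]
5. f(p(p(p(b))), f(b, b))  →  f(p(p(p(b))), b)   [R6 at 2]
6. f(p(p(p(b))), b)  →  c   [R5 at ε]

c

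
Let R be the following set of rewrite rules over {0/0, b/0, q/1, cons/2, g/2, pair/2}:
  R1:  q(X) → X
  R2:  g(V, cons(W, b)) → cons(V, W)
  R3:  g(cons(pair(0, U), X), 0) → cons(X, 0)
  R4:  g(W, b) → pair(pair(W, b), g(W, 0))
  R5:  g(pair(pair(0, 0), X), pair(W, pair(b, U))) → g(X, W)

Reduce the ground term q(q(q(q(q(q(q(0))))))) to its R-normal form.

0

1. q(q(q(q(q(q(q(0)))))))  →  q(q(q(q(q(q(0))))))   [R1 at ε]
2. q(q(q(q(q(q(0))))))  →  q(q(q(q(q(0)))))   [R1 at ε]
3. q(q(q(q(q(0)))))  →  q(q(q(q(0))))   [R1 at ε]
4. q(q(q(q(0))))  →  q(q(q(0)))   [R1 at ε]
5. q(q(q(0)))  →  q(q(0))   [R1 at ε]
6. q(q(0))  →  q(0)   [R1 at ε]
7. q(0)  →  0   [R1 at ε]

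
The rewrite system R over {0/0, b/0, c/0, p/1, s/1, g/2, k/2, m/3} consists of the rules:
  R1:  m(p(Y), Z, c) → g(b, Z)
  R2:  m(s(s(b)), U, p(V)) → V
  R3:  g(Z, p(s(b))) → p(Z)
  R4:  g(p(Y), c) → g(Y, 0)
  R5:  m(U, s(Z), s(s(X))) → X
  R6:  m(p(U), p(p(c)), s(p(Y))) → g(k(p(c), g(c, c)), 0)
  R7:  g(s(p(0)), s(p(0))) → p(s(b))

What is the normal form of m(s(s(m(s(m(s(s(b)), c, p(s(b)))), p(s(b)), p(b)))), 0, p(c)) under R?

c

1. m(s(s(m(s(m(s(s(b)), c, p(s(b)))), p(s(b)), p(b)))), 0, p(c))  →  m(s(s(m(s(s(b)), p(s(b)), p(b)))), 0, p(c))   [R2 at 1.1.1.1.1]
2. m(s(s(m(s(s(b)), p(s(b)), p(b)))), 0, p(c))  →  m(s(s(b)), 0, p(c))   [R2 at 1.1.1]
3. m(s(s(b)), 0, p(c))  →  c   [R2 at ε]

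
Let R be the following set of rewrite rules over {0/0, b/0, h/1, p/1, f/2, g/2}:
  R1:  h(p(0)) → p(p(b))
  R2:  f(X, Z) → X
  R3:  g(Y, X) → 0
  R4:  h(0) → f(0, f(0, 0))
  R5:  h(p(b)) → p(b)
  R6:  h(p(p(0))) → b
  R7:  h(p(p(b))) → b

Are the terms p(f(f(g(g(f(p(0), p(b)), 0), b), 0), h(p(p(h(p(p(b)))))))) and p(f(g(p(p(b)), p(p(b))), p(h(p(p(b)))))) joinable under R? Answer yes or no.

yes — NF(t₁) = p(0), NF(t₂) = p(0)

Reduce t₁ = p(f(f(g(g(f(p(0), p(b)), 0), b), 0), h(p(p(h(p(p(b)))))))):
1. p(f(f(g(g(f(p(0), p(b)), 0), b), 0), h(p(p(h(p(p(b))))))))  →  p(f(g(g(f(p(0), p(b)), 0), b), 0))   [R2 at 1]
2. p(f(g(g(f(p(0), p(b)), 0), b), 0))  →  p(g(g(f(p(0), p(b)), 0), b))   [R2 at 1]
3. p(g(g(f(p(0), p(b)), 0), b))  →  p(0)   [R3 at 1]

Reduce t₂ = p(f(g(p(p(b)), p(p(b))), p(h(p(p(b)))))):
1. p(f(g(p(p(b)), p(p(b))), p(h(p(p(b))))))  →  p(g(p(p(b)), p(p(b))))   [R2 at 1]
2. p(g(p(p(b)), p(p(b))))  →  p(0)   [R3 at 1]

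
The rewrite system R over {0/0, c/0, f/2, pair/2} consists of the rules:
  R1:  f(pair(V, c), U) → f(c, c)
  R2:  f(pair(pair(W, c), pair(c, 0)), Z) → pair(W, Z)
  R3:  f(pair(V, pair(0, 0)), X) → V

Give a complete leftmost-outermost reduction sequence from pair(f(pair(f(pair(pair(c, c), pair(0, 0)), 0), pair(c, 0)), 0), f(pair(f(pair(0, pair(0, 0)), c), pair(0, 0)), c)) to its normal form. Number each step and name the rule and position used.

1. pair(f(pair(f(pair(pair(c, c), pair(0, 0)), 0), pair(c, 0)), 0), f(pair(f(pair(0, pair(0, 0)), c), pair(0, 0)), c))  →  pair(f(pair(pair(c, c), pair(c, 0)), 0), f(pair(f(pair(0, pair(0, 0)), c), pair(0, 0)), c))   [R3 at 1.1.1]
2. pair(f(pair(pair(c, c), pair(c, 0)), 0), f(pair(f(pair(0, pair(0, 0)), c), pair(0, 0)), c))  →  pair(pair(c, 0), f(pair(f(pair(0, pair(0, 0)), c), pair(0, 0)), c))   [R2 at 1]
3. pair(pair(c, 0), f(pair(f(pair(0, pair(0, 0)), c), pair(0, 0)), c))  →  pair(pair(c, 0), f(pair(0, pair(0, 0)), c))   [R3 at 2]
4. pair(pair(c, 0), f(pair(0, pair(0, 0)), c))  →  pair(pair(c, 0), 0)   [R3 at 2]

pair(pair(c, 0), 0)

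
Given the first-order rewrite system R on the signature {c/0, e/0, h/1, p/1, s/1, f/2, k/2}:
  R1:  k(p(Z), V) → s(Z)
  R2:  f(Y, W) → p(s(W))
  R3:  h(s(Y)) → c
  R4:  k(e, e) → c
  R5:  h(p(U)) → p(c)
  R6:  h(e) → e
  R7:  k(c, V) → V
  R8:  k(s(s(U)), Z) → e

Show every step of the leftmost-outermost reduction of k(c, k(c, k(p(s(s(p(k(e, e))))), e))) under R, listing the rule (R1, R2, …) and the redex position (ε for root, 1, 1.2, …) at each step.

1. k(c, k(c, k(p(s(s(p(k(e, e))))), e)))  →  k(c, k(p(s(s(p(k(e, e))))), e))   [R7 at ε]
2. k(c, k(p(s(s(p(k(e, e))))), e))  →  k(p(s(s(p(k(e, e))))), e)   [R7 at ε]
3. k(p(s(s(p(k(e, e))))), e)  →  s(s(s(p(k(e, e)))))   [R1 at ε]
4. s(s(s(p(k(e, e)))))  →  s(s(s(p(c))))   [R4 at 1.1.1.1]

s(s(s(p(c))))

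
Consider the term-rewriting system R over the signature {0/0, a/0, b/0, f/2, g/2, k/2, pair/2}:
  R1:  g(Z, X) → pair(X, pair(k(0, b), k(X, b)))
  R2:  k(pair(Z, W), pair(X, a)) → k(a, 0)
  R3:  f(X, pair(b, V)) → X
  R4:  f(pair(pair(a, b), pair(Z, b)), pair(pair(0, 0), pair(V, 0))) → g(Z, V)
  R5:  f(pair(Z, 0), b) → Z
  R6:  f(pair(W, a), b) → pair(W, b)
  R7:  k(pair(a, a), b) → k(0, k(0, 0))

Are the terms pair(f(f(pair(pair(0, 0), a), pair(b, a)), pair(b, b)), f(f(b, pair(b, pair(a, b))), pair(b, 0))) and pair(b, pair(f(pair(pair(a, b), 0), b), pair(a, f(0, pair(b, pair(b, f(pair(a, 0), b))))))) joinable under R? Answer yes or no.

Reduce t₁ = pair(f(f(pair(pair(0, 0), a), pair(b, a)), pair(b, b)), f(f(b, pair(b, pair(a, b))), pair(b, 0))):
1. pair(f(f(pair(pair(0, 0), a), pair(b, a)), pair(b, b)), f(f(b, pair(b, pair(a, b))), pair(b, 0)))  →  pair(f(pair(pair(0, 0), a), pair(b, a)), f(f(b, pair(b, pair(a, b))), pair(b, 0)))   [R3 at 1]
2. pair(f(pair(pair(0, 0), a), pair(b, a)), f(f(b, pair(b, pair(a, b))), pair(b, 0)))  →  pair(pair(pair(0, 0), a), f(f(b, pair(b, pair(a, b))), pair(b, 0)))   [R3 at 1]
3. pair(pair(pair(0, 0), a), f(f(b, pair(b, pair(a, b))), pair(b, 0)))  →  pair(pair(pair(0, 0), a), f(b, pair(b, pair(a, b))))   [R3 at 2]
4. pair(pair(pair(0, 0), a), f(b, pair(b, pair(a, b))))  →  pair(pair(pair(0, 0), a), b)   [R3 at 2]

Reduce t₂ = pair(b, pair(f(pair(pair(a, b), 0), b), pair(a, f(0, pair(b, pair(b, f(pair(a, 0), b))))))):
1. pair(b, pair(f(pair(pair(a, b), 0), b), pair(a, f(0, pair(b, pair(b, f(pair(a, 0), b)))))))  →  pair(b, pair(pair(a, b), pair(a, f(0, pair(b, pair(b, f(pair(a, 0), b)))))))   [R5 at 2.1]
2. pair(b, pair(pair(a, b), pair(a, f(0, pair(b, pair(b, f(pair(a, 0), b)))))))  →  pair(b, pair(pair(a, b), pair(a, 0)))   [R3 at 2.2.2]

no — NF(t₁) = pair(pair(pair(0, 0), a), b), NF(t₂) = pair(b, pair(pair(a, b), pair(a, 0)))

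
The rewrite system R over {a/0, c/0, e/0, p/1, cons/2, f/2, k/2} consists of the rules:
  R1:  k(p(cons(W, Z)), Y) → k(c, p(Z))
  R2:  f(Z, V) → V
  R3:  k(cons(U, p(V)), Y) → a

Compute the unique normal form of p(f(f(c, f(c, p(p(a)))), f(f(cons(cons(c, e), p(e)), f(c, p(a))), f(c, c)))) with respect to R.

p(c)

1. p(f(f(c, f(c, p(p(a)))), f(f(cons(cons(c, e), p(e)), f(c, p(a))), f(c, c))))  →  p(f(f(cons(cons(c, e), p(e)), f(c, p(a))), f(c, c)))   [R2 at 1]
2. p(f(f(cons(cons(c, e), p(e)), f(c, p(a))), f(c, c)))  →  p(f(c, c))   [R2 at 1]
3. p(f(c, c))  →  p(c)   [R2 at 1]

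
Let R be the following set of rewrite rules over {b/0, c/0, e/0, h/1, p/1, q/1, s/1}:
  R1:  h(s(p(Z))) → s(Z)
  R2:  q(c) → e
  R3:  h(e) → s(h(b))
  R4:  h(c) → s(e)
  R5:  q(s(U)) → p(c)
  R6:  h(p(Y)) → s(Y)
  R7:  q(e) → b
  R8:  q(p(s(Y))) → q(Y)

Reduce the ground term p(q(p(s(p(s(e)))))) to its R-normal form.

1. p(q(p(s(p(s(e))))))  →  p(q(p(s(e))))   [R8 at 1]
2. p(q(p(s(e))))  →  p(q(e))   [R8 at 1]
3. p(q(e))  →  p(b)   [R7 at 1]

p(b)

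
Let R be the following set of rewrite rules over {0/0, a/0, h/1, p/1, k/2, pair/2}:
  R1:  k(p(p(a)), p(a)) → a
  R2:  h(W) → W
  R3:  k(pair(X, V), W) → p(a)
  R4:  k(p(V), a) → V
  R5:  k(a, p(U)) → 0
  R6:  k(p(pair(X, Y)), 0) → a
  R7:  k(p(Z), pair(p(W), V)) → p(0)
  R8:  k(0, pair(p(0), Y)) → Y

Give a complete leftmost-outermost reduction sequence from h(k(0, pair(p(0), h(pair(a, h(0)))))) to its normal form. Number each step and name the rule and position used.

pair(a, 0)

1. h(k(0, pair(p(0), h(pair(a, h(0))))))  →  k(0, pair(p(0), h(pair(a, h(0)))))   [R2 at ε]
2. k(0, pair(p(0), h(pair(a, h(0)))))  →  h(pair(a, h(0)))   [R8 at ε]
3. h(pair(a, h(0)))  →  pair(a, h(0))   [R2 at ε]
4. pair(a, h(0))  →  pair(a, 0)   [R2 at 2]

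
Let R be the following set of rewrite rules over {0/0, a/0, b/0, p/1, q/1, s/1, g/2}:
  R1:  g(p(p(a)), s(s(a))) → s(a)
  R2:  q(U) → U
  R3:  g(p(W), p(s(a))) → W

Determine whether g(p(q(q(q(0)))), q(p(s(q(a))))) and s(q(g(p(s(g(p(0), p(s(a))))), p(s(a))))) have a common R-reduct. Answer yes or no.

no — NF(t₁) = 0, NF(t₂) = s(s(0))

Reduce t₁ = g(p(q(q(q(0)))), q(p(s(q(a))))):
1. g(p(q(q(q(0)))), q(p(s(q(a)))))  →  g(p(q(q(0))), q(p(s(q(a)))))   [R2 at 1.1]
2. g(p(q(q(0))), q(p(s(q(a)))))  →  g(p(q(0)), q(p(s(q(a)))))   [R2 at 1.1]
3. g(p(q(0)), q(p(s(q(a)))))  →  g(p(0), q(p(s(q(a)))))   [R2 at 1.1]
4. g(p(0), q(p(s(q(a)))))  →  g(p(0), p(s(q(a))))   [R2 at 2]
5. g(p(0), p(s(q(a))))  →  g(p(0), p(s(a)))   [R2 at 2.1.1]
6. g(p(0), p(s(a)))  →  0   [R3 at ε]

Reduce t₂ = s(q(g(p(s(g(p(0), p(s(a))))), p(s(a))))):
1. s(q(g(p(s(g(p(0), p(s(a))))), p(s(a)))))  →  s(g(p(s(g(p(0), p(s(a))))), p(s(a))))   [R2 at 1]
2. s(g(p(s(g(p(0), p(s(a))))), p(s(a))))  →  s(s(g(p(0), p(s(a)))))   [R3 at 1]
3. s(s(g(p(0), p(s(a)))))  →  s(s(0))   [R3 at 1.1]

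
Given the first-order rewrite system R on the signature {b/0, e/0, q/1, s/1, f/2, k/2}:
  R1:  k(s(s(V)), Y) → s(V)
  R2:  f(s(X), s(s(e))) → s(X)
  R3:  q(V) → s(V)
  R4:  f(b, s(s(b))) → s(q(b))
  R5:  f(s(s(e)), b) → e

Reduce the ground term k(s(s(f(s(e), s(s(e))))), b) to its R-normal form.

s(s(e))

1. k(s(s(f(s(e), s(s(e))))), b)  →  s(f(s(e), s(s(e))))   [R1 at ε]
2. s(f(s(e), s(s(e))))  →  s(s(e))   [R2 at 1]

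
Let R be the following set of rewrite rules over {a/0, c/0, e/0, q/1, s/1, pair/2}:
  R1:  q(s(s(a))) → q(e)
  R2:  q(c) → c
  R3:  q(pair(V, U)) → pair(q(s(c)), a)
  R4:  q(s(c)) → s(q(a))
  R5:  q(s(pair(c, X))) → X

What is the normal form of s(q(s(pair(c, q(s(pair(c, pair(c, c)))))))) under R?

s(pair(c, c))

1. s(q(s(pair(c, q(s(pair(c, pair(c, c))))))))  →  s(q(s(pair(c, pair(c, c)))))   [R5 at 1]
2. s(q(s(pair(c, pair(c, c)))))  →  s(pair(c, c))   [R5 at 1]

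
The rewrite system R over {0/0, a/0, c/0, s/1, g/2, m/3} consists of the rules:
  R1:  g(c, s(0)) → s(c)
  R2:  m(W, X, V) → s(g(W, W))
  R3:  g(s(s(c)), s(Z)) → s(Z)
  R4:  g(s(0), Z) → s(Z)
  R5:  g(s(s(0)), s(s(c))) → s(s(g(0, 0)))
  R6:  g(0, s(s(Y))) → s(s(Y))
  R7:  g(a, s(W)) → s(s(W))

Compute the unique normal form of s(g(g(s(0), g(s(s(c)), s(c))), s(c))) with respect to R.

1. s(g(g(s(0), g(s(s(c)), s(c))), s(c)))  →  s(g(s(g(s(s(c)), s(c))), s(c)))   [R4 at 1.1]
2. s(g(s(g(s(s(c)), s(c))), s(c)))  →  s(g(s(s(c)), s(c)))   [R3 at 1.1.1]
3. s(g(s(s(c)), s(c)))  →  s(s(c))   [R3 at 1]

s(s(c))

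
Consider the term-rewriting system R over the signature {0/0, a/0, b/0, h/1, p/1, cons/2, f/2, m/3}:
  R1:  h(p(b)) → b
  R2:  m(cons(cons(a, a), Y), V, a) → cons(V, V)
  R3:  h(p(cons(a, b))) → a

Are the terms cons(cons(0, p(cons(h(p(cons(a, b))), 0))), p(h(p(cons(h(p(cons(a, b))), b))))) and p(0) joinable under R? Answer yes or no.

Reduce t₁ = cons(cons(0, p(cons(h(p(cons(a, b))), 0))), p(h(p(cons(h(p(cons(a, b))), b))))):
1. cons(cons(0, p(cons(h(p(cons(a, b))), 0))), p(h(p(cons(h(p(cons(a, b))), b)))))  →  cons(cons(0, p(cons(a, 0))), p(h(p(cons(h(p(cons(a, b))), b)))))   [R3 at 1.2.1.1]
2. cons(cons(0, p(cons(a, 0))), p(h(p(cons(h(p(cons(a, b))), b)))))  →  cons(cons(0, p(cons(a, 0))), p(h(p(cons(a, b)))))   [R3 at 2.1.1.1.1]
3. cons(cons(0, p(cons(a, 0))), p(h(p(cons(a, b)))))  →  cons(cons(0, p(cons(a, 0))), p(a))   [R3 at 2.1]

Reduce t₂ = p(0):

no — NF(t₁) = cons(cons(0, p(cons(a, 0))), p(a)), NF(t₂) = p(0)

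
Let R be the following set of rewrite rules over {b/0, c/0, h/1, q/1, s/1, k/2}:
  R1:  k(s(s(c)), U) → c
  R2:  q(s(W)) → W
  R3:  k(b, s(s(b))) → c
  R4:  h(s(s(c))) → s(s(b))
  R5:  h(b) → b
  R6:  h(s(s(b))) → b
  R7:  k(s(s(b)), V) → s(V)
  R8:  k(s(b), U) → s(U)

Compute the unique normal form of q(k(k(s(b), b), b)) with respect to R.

1. q(k(k(s(b), b), b))  →  q(k(s(b), b))   [R8 at 1.1]
2. q(k(s(b), b))  →  q(s(b))   [R8 at 1]
3. q(s(b))  →  b   [R2 at ε]

b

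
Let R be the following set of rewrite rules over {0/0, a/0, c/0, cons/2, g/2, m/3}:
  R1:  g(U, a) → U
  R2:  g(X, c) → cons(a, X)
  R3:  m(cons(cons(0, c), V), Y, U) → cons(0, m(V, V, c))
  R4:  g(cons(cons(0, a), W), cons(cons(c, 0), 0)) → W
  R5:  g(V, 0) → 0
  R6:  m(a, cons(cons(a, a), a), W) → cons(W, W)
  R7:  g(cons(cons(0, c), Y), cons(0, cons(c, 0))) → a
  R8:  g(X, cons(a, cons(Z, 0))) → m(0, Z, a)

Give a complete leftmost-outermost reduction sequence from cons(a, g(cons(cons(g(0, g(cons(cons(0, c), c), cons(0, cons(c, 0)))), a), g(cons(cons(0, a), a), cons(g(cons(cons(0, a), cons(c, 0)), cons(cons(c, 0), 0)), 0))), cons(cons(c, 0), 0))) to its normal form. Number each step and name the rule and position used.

cons(a, a)

1. cons(a, g(cons(cons(g(0, g(cons(cons(0, c), c), cons(0, cons(c, 0)))), a), g(cons(cons(0, a), a), cons(g(cons(cons(0, a), cons(c, 0)), cons(cons(c, 0), 0)), 0))), cons(cons(c, 0), 0)))  →  cons(a, g(cons(cons(g(0, a), a), g(cons(cons(0, a), a), cons(g(cons(cons(0, a), cons(c, 0)), cons(cons(c, 0), 0)), 0))), cons(cons(c, 0), 0)))   [R7 at 2.1.1.1.2]
2. cons(a, g(cons(cons(g(0, a), a), g(cons(cons(0, a), a), cons(g(cons(cons(0, a), cons(c, 0)), cons(cons(c, 0), 0)), 0))), cons(cons(c, 0), 0)))  →  cons(a, g(cons(cons(0, a), g(cons(cons(0, a), a), cons(g(cons(cons(0, a), cons(c, 0)), cons(cons(c, 0), 0)), 0))), cons(cons(c, 0), 0)))   [R1 at 2.1.1.1]
3. cons(a, g(cons(cons(0, a), g(cons(cons(0, a), a), cons(g(cons(cons(0, a), cons(c, 0)), cons(cons(c, 0), 0)), 0))), cons(cons(c, 0), 0)))  →  cons(a, g(cons(cons(0, a), a), cons(g(cons(cons(0, a), cons(c, 0)), cons(cons(c, 0), 0)), 0)))   [R4 at 2]
4. cons(a, g(cons(cons(0, a), a), cons(g(cons(cons(0, a), cons(c, 0)), cons(cons(c, 0), 0)), 0)))  →  cons(a, g(cons(cons(0, a), a), cons(cons(c, 0), 0)))   [R4 at 2.2.1]
5. cons(a, g(cons(cons(0, a), a), cons(cons(c, 0), 0)))  →  cons(a, a)   [R4 at 2]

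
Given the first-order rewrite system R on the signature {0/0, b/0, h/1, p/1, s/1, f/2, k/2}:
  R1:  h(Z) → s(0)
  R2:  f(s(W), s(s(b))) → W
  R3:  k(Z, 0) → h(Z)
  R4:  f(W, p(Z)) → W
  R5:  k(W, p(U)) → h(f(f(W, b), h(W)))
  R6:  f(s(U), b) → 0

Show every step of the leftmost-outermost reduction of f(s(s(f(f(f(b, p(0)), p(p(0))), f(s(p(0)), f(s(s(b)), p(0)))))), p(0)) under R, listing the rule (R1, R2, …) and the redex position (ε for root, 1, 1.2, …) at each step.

s(s(b))

1. f(s(s(f(f(f(b, p(0)), p(p(0))), f(s(p(0)), f(s(s(b)), p(0)))))), p(0))  →  s(s(f(f(f(b, p(0)), p(p(0))), f(s(p(0)), f(s(s(b)), p(0))))))   [R4 at ε]
2. s(s(f(f(f(b, p(0)), p(p(0))), f(s(p(0)), f(s(s(b)), p(0))))))  →  s(s(f(f(b, p(0)), f(s(p(0)), f(s(s(b)), p(0))))))   [R4 at 1.1.1]
3. s(s(f(f(b, p(0)), f(s(p(0)), f(s(s(b)), p(0))))))  →  s(s(f(b, f(s(p(0)), f(s(s(b)), p(0))))))   [R4 at 1.1.1]
4. s(s(f(b, f(s(p(0)), f(s(s(b)), p(0))))))  →  s(s(f(b, f(s(p(0)), s(s(b))))))   [R4 at 1.1.2.2]
5. s(s(f(b, f(s(p(0)), s(s(b))))))  →  s(s(f(b, p(0))))   [R2 at 1.1.2]
6. s(s(f(b, p(0))))  →  s(s(b))   [R4 at 1.1]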